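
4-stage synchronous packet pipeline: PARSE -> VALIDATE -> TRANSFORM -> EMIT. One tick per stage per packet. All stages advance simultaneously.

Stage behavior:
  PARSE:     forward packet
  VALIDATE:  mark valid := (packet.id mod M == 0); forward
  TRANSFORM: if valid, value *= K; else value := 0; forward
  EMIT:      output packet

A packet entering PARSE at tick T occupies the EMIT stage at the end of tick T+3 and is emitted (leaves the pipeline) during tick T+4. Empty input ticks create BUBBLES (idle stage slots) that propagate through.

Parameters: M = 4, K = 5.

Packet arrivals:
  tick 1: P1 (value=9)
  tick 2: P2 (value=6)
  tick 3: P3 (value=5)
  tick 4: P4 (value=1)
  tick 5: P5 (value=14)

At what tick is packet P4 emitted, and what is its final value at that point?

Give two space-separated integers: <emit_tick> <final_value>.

Tick 1: [PARSE:P1(v=9,ok=F), VALIDATE:-, TRANSFORM:-, EMIT:-] out:-; in:P1
Tick 2: [PARSE:P2(v=6,ok=F), VALIDATE:P1(v=9,ok=F), TRANSFORM:-, EMIT:-] out:-; in:P2
Tick 3: [PARSE:P3(v=5,ok=F), VALIDATE:P2(v=6,ok=F), TRANSFORM:P1(v=0,ok=F), EMIT:-] out:-; in:P3
Tick 4: [PARSE:P4(v=1,ok=F), VALIDATE:P3(v=5,ok=F), TRANSFORM:P2(v=0,ok=F), EMIT:P1(v=0,ok=F)] out:-; in:P4
Tick 5: [PARSE:P5(v=14,ok=F), VALIDATE:P4(v=1,ok=T), TRANSFORM:P3(v=0,ok=F), EMIT:P2(v=0,ok=F)] out:P1(v=0); in:P5
Tick 6: [PARSE:-, VALIDATE:P5(v=14,ok=F), TRANSFORM:P4(v=5,ok=T), EMIT:P3(v=0,ok=F)] out:P2(v=0); in:-
Tick 7: [PARSE:-, VALIDATE:-, TRANSFORM:P5(v=0,ok=F), EMIT:P4(v=5,ok=T)] out:P3(v=0); in:-
Tick 8: [PARSE:-, VALIDATE:-, TRANSFORM:-, EMIT:P5(v=0,ok=F)] out:P4(v=5); in:-
Tick 9: [PARSE:-, VALIDATE:-, TRANSFORM:-, EMIT:-] out:P5(v=0); in:-
P4: arrives tick 4, valid=True (id=4, id%4=0), emit tick 8, final value 5

Answer: 8 5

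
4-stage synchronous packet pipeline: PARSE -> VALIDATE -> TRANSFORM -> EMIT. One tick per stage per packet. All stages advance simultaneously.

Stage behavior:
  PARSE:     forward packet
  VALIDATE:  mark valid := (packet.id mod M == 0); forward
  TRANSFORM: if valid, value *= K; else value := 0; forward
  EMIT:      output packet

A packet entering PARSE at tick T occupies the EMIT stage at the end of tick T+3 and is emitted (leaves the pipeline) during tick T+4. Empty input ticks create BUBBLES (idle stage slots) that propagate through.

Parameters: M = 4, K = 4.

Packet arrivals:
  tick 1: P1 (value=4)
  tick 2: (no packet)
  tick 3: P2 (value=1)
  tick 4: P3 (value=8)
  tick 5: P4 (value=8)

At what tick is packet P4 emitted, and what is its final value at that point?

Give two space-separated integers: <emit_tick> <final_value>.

Answer: 9 32

Derivation:
Tick 1: [PARSE:P1(v=4,ok=F), VALIDATE:-, TRANSFORM:-, EMIT:-] out:-; in:P1
Tick 2: [PARSE:-, VALIDATE:P1(v=4,ok=F), TRANSFORM:-, EMIT:-] out:-; in:-
Tick 3: [PARSE:P2(v=1,ok=F), VALIDATE:-, TRANSFORM:P1(v=0,ok=F), EMIT:-] out:-; in:P2
Tick 4: [PARSE:P3(v=8,ok=F), VALIDATE:P2(v=1,ok=F), TRANSFORM:-, EMIT:P1(v=0,ok=F)] out:-; in:P3
Tick 5: [PARSE:P4(v=8,ok=F), VALIDATE:P3(v=8,ok=F), TRANSFORM:P2(v=0,ok=F), EMIT:-] out:P1(v=0); in:P4
Tick 6: [PARSE:-, VALIDATE:P4(v=8,ok=T), TRANSFORM:P3(v=0,ok=F), EMIT:P2(v=0,ok=F)] out:-; in:-
Tick 7: [PARSE:-, VALIDATE:-, TRANSFORM:P4(v=32,ok=T), EMIT:P3(v=0,ok=F)] out:P2(v=0); in:-
Tick 8: [PARSE:-, VALIDATE:-, TRANSFORM:-, EMIT:P4(v=32,ok=T)] out:P3(v=0); in:-
Tick 9: [PARSE:-, VALIDATE:-, TRANSFORM:-, EMIT:-] out:P4(v=32); in:-
P4: arrives tick 5, valid=True (id=4, id%4=0), emit tick 9, final value 32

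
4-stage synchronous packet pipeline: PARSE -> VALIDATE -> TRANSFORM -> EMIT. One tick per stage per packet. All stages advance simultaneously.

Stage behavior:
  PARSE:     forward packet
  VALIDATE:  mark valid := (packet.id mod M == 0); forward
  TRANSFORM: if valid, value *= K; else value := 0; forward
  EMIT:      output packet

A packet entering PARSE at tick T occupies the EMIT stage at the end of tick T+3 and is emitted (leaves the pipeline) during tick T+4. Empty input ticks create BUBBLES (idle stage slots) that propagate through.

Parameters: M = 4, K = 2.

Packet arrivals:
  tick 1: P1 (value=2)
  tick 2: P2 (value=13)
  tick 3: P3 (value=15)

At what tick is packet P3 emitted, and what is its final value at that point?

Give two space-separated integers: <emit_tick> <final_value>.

Tick 1: [PARSE:P1(v=2,ok=F), VALIDATE:-, TRANSFORM:-, EMIT:-] out:-; in:P1
Tick 2: [PARSE:P2(v=13,ok=F), VALIDATE:P1(v=2,ok=F), TRANSFORM:-, EMIT:-] out:-; in:P2
Tick 3: [PARSE:P3(v=15,ok=F), VALIDATE:P2(v=13,ok=F), TRANSFORM:P1(v=0,ok=F), EMIT:-] out:-; in:P3
Tick 4: [PARSE:-, VALIDATE:P3(v=15,ok=F), TRANSFORM:P2(v=0,ok=F), EMIT:P1(v=0,ok=F)] out:-; in:-
Tick 5: [PARSE:-, VALIDATE:-, TRANSFORM:P3(v=0,ok=F), EMIT:P2(v=0,ok=F)] out:P1(v=0); in:-
Tick 6: [PARSE:-, VALIDATE:-, TRANSFORM:-, EMIT:P3(v=0,ok=F)] out:P2(v=0); in:-
Tick 7: [PARSE:-, VALIDATE:-, TRANSFORM:-, EMIT:-] out:P3(v=0); in:-
P3: arrives tick 3, valid=False (id=3, id%4=3), emit tick 7, final value 0

Answer: 7 0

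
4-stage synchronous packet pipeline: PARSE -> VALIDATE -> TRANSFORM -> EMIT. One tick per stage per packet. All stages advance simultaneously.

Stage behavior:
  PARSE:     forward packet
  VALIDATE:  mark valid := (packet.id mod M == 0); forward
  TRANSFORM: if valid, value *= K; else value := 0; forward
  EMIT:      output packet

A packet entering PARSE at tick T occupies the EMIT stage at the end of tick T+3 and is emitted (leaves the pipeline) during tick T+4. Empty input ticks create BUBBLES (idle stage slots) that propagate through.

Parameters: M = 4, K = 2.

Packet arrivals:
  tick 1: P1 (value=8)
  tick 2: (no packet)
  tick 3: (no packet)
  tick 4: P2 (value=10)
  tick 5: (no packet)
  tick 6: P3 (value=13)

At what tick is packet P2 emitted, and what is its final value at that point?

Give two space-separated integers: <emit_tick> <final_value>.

Tick 1: [PARSE:P1(v=8,ok=F), VALIDATE:-, TRANSFORM:-, EMIT:-] out:-; in:P1
Tick 2: [PARSE:-, VALIDATE:P1(v=8,ok=F), TRANSFORM:-, EMIT:-] out:-; in:-
Tick 3: [PARSE:-, VALIDATE:-, TRANSFORM:P1(v=0,ok=F), EMIT:-] out:-; in:-
Tick 4: [PARSE:P2(v=10,ok=F), VALIDATE:-, TRANSFORM:-, EMIT:P1(v=0,ok=F)] out:-; in:P2
Tick 5: [PARSE:-, VALIDATE:P2(v=10,ok=F), TRANSFORM:-, EMIT:-] out:P1(v=0); in:-
Tick 6: [PARSE:P3(v=13,ok=F), VALIDATE:-, TRANSFORM:P2(v=0,ok=F), EMIT:-] out:-; in:P3
Tick 7: [PARSE:-, VALIDATE:P3(v=13,ok=F), TRANSFORM:-, EMIT:P2(v=0,ok=F)] out:-; in:-
Tick 8: [PARSE:-, VALIDATE:-, TRANSFORM:P3(v=0,ok=F), EMIT:-] out:P2(v=0); in:-
Tick 9: [PARSE:-, VALIDATE:-, TRANSFORM:-, EMIT:P3(v=0,ok=F)] out:-; in:-
Tick 10: [PARSE:-, VALIDATE:-, TRANSFORM:-, EMIT:-] out:P3(v=0); in:-
P2: arrives tick 4, valid=False (id=2, id%4=2), emit tick 8, final value 0

Answer: 8 0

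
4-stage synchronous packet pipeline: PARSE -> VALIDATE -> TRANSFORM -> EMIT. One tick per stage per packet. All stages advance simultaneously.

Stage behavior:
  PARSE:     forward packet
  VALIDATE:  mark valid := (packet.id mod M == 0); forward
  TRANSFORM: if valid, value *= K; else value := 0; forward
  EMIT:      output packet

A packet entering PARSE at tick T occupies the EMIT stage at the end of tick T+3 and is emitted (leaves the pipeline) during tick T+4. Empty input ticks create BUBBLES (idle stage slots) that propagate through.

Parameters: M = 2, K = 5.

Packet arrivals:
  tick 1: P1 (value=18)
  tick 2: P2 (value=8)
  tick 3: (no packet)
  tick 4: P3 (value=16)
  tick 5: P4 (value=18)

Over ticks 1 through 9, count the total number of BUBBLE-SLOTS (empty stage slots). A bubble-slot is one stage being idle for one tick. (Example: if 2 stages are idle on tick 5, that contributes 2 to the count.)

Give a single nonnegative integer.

Answer: 20

Derivation:
Tick 1: [PARSE:P1(v=18,ok=F), VALIDATE:-, TRANSFORM:-, EMIT:-] out:-; bubbles=3
Tick 2: [PARSE:P2(v=8,ok=F), VALIDATE:P1(v=18,ok=F), TRANSFORM:-, EMIT:-] out:-; bubbles=2
Tick 3: [PARSE:-, VALIDATE:P2(v=8,ok=T), TRANSFORM:P1(v=0,ok=F), EMIT:-] out:-; bubbles=2
Tick 4: [PARSE:P3(v=16,ok=F), VALIDATE:-, TRANSFORM:P2(v=40,ok=T), EMIT:P1(v=0,ok=F)] out:-; bubbles=1
Tick 5: [PARSE:P4(v=18,ok=F), VALIDATE:P3(v=16,ok=F), TRANSFORM:-, EMIT:P2(v=40,ok=T)] out:P1(v=0); bubbles=1
Tick 6: [PARSE:-, VALIDATE:P4(v=18,ok=T), TRANSFORM:P3(v=0,ok=F), EMIT:-] out:P2(v=40); bubbles=2
Tick 7: [PARSE:-, VALIDATE:-, TRANSFORM:P4(v=90,ok=T), EMIT:P3(v=0,ok=F)] out:-; bubbles=2
Tick 8: [PARSE:-, VALIDATE:-, TRANSFORM:-, EMIT:P4(v=90,ok=T)] out:P3(v=0); bubbles=3
Tick 9: [PARSE:-, VALIDATE:-, TRANSFORM:-, EMIT:-] out:P4(v=90); bubbles=4
Total bubble-slots: 20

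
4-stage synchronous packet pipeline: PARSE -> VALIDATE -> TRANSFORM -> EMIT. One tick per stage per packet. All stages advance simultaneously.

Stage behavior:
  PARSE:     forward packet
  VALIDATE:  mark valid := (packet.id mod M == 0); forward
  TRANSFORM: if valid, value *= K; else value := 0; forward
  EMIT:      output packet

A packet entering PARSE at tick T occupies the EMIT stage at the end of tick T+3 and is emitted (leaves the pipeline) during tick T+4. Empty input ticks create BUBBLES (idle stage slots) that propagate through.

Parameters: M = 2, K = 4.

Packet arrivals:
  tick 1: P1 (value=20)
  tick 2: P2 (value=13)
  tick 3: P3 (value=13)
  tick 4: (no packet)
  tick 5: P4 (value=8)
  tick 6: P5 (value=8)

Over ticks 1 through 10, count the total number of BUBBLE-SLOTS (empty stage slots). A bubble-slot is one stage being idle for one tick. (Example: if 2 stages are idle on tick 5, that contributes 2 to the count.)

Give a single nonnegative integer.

Tick 1: [PARSE:P1(v=20,ok=F), VALIDATE:-, TRANSFORM:-, EMIT:-] out:-; bubbles=3
Tick 2: [PARSE:P2(v=13,ok=F), VALIDATE:P1(v=20,ok=F), TRANSFORM:-, EMIT:-] out:-; bubbles=2
Tick 3: [PARSE:P3(v=13,ok=F), VALIDATE:P2(v=13,ok=T), TRANSFORM:P1(v=0,ok=F), EMIT:-] out:-; bubbles=1
Tick 4: [PARSE:-, VALIDATE:P3(v=13,ok=F), TRANSFORM:P2(v=52,ok=T), EMIT:P1(v=0,ok=F)] out:-; bubbles=1
Tick 5: [PARSE:P4(v=8,ok=F), VALIDATE:-, TRANSFORM:P3(v=0,ok=F), EMIT:P2(v=52,ok=T)] out:P1(v=0); bubbles=1
Tick 6: [PARSE:P5(v=8,ok=F), VALIDATE:P4(v=8,ok=T), TRANSFORM:-, EMIT:P3(v=0,ok=F)] out:P2(v=52); bubbles=1
Tick 7: [PARSE:-, VALIDATE:P5(v=8,ok=F), TRANSFORM:P4(v=32,ok=T), EMIT:-] out:P3(v=0); bubbles=2
Tick 8: [PARSE:-, VALIDATE:-, TRANSFORM:P5(v=0,ok=F), EMIT:P4(v=32,ok=T)] out:-; bubbles=2
Tick 9: [PARSE:-, VALIDATE:-, TRANSFORM:-, EMIT:P5(v=0,ok=F)] out:P4(v=32); bubbles=3
Tick 10: [PARSE:-, VALIDATE:-, TRANSFORM:-, EMIT:-] out:P5(v=0); bubbles=4
Total bubble-slots: 20

Answer: 20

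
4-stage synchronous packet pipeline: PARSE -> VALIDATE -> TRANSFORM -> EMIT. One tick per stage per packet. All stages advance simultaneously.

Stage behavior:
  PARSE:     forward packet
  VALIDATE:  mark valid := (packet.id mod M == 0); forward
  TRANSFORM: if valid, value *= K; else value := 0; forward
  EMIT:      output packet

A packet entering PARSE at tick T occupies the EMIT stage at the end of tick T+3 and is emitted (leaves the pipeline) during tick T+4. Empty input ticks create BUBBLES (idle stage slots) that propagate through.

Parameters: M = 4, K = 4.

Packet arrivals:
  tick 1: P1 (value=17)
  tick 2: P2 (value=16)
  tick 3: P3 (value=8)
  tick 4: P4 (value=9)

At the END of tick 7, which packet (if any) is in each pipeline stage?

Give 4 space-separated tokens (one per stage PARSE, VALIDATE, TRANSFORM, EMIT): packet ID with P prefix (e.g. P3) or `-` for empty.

Answer: - - - P4

Derivation:
Tick 1: [PARSE:P1(v=17,ok=F), VALIDATE:-, TRANSFORM:-, EMIT:-] out:-; in:P1
Tick 2: [PARSE:P2(v=16,ok=F), VALIDATE:P1(v=17,ok=F), TRANSFORM:-, EMIT:-] out:-; in:P2
Tick 3: [PARSE:P3(v=8,ok=F), VALIDATE:P2(v=16,ok=F), TRANSFORM:P1(v=0,ok=F), EMIT:-] out:-; in:P3
Tick 4: [PARSE:P4(v=9,ok=F), VALIDATE:P3(v=8,ok=F), TRANSFORM:P2(v=0,ok=F), EMIT:P1(v=0,ok=F)] out:-; in:P4
Tick 5: [PARSE:-, VALIDATE:P4(v=9,ok=T), TRANSFORM:P3(v=0,ok=F), EMIT:P2(v=0,ok=F)] out:P1(v=0); in:-
Tick 6: [PARSE:-, VALIDATE:-, TRANSFORM:P4(v=36,ok=T), EMIT:P3(v=0,ok=F)] out:P2(v=0); in:-
Tick 7: [PARSE:-, VALIDATE:-, TRANSFORM:-, EMIT:P4(v=36,ok=T)] out:P3(v=0); in:-
At end of tick 7: ['-', '-', '-', 'P4']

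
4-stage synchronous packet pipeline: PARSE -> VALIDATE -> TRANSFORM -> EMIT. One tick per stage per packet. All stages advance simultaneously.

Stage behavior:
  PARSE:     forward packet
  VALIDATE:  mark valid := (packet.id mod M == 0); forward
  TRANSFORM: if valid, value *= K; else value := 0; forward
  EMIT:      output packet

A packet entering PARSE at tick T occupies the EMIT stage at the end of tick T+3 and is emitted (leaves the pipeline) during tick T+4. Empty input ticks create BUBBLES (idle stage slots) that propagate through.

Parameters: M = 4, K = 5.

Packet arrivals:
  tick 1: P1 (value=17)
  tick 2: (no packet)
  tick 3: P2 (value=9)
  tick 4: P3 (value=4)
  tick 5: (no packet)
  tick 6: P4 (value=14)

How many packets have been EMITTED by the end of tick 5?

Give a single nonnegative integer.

Tick 1: [PARSE:P1(v=17,ok=F), VALIDATE:-, TRANSFORM:-, EMIT:-] out:-; in:P1
Tick 2: [PARSE:-, VALIDATE:P1(v=17,ok=F), TRANSFORM:-, EMIT:-] out:-; in:-
Tick 3: [PARSE:P2(v=9,ok=F), VALIDATE:-, TRANSFORM:P1(v=0,ok=F), EMIT:-] out:-; in:P2
Tick 4: [PARSE:P3(v=4,ok=F), VALIDATE:P2(v=9,ok=F), TRANSFORM:-, EMIT:P1(v=0,ok=F)] out:-; in:P3
Tick 5: [PARSE:-, VALIDATE:P3(v=4,ok=F), TRANSFORM:P2(v=0,ok=F), EMIT:-] out:P1(v=0); in:-
Emitted by tick 5: ['P1']

Answer: 1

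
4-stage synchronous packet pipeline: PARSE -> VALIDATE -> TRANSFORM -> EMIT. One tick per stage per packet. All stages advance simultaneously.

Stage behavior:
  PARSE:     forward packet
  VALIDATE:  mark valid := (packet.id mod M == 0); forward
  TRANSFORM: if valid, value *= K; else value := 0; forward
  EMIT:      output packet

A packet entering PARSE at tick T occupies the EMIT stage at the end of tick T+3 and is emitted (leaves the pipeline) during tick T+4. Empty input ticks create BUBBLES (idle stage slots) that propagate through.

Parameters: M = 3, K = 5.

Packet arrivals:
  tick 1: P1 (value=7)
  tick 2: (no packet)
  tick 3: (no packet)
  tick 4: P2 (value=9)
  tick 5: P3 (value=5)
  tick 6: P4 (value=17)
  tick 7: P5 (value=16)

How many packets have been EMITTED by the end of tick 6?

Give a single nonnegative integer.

Answer: 1

Derivation:
Tick 1: [PARSE:P1(v=7,ok=F), VALIDATE:-, TRANSFORM:-, EMIT:-] out:-; in:P1
Tick 2: [PARSE:-, VALIDATE:P1(v=7,ok=F), TRANSFORM:-, EMIT:-] out:-; in:-
Tick 3: [PARSE:-, VALIDATE:-, TRANSFORM:P1(v=0,ok=F), EMIT:-] out:-; in:-
Tick 4: [PARSE:P2(v=9,ok=F), VALIDATE:-, TRANSFORM:-, EMIT:P1(v=0,ok=F)] out:-; in:P2
Tick 5: [PARSE:P3(v=5,ok=F), VALIDATE:P2(v=9,ok=F), TRANSFORM:-, EMIT:-] out:P1(v=0); in:P3
Tick 6: [PARSE:P4(v=17,ok=F), VALIDATE:P3(v=5,ok=T), TRANSFORM:P2(v=0,ok=F), EMIT:-] out:-; in:P4
Emitted by tick 6: ['P1']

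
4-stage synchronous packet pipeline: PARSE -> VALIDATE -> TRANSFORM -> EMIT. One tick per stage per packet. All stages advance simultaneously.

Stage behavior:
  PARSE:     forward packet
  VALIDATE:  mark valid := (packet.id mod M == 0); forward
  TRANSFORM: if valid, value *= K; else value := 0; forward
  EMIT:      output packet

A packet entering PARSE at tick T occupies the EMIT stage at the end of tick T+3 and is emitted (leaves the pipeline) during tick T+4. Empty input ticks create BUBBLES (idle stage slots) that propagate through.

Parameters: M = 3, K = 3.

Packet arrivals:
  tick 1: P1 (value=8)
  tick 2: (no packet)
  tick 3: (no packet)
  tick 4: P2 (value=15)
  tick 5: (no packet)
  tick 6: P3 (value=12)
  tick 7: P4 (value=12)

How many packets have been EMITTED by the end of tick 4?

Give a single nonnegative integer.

Tick 1: [PARSE:P1(v=8,ok=F), VALIDATE:-, TRANSFORM:-, EMIT:-] out:-; in:P1
Tick 2: [PARSE:-, VALIDATE:P1(v=8,ok=F), TRANSFORM:-, EMIT:-] out:-; in:-
Tick 3: [PARSE:-, VALIDATE:-, TRANSFORM:P1(v=0,ok=F), EMIT:-] out:-; in:-
Tick 4: [PARSE:P2(v=15,ok=F), VALIDATE:-, TRANSFORM:-, EMIT:P1(v=0,ok=F)] out:-; in:P2
Emitted by tick 4: []

Answer: 0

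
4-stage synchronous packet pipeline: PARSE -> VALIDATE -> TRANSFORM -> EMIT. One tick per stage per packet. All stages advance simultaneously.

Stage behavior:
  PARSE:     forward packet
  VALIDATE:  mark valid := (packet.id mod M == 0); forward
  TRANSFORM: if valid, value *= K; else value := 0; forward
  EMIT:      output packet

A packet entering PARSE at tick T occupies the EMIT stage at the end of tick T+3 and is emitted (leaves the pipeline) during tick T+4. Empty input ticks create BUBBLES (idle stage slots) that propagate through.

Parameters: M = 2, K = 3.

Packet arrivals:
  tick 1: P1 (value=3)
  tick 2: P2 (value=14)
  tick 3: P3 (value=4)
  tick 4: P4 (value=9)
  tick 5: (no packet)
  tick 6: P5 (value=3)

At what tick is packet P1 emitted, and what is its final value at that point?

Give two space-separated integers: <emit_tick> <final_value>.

Answer: 5 0

Derivation:
Tick 1: [PARSE:P1(v=3,ok=F), VALIDATE:-, TRANSFORM:-, EMIT:-] out:-; in:P1
Tick 2: [PARSE:P2(v=14,ok=F), VALIDATE:P1(v=3,ok=F), TRANSFORM:-, EMIT:-] out:-; in:P2
Tick 3: [PARSE:P3(v=4,ok=F), VALIDATE:P2(v=14,ok=T), TRANSFORM:P1(v=0,ok=F), EMIT:-] out:-; in:P3
Tick 4: [PARSE:P4(v=9,ok=F), VALIDATE:P3(v=4,ok=F), TRANSFORM:P2(v=42,ok=T), EMIT:P1(v=0,ok=F)] out:-; in:P4
Tick 5: [PARSE:-, VALIDATE:P4(v=9,ok=T), TRANSFORM:P3(v=0,ok=F), EMIT:P2(v=42,ok=T)] out:P1(v=0); in:-
Tick 6: [PARSE:P5(v=3,ok=F), VALIDATE:-, TRANSFORM:P4(v=27,ok=T), EMIT:P3(v=0,ok=F)] out:P2(v=42); in:P5
Tick 7: [PARSE:-, VALIDATE:P5(v=3,ok=F), TRANSFORM:-, EMIT:P4(v=27,ok=T)] out:P3(v=0); in:-
Tick 8: [PARSE:-, VALIDATE:-, TRANSFORM:P5(v=0,ok=F), EMIT:-] out:P4(v=27); in:-
Tick 9: [PARSE:-, VALIDATE:-, TRANSFORM:-, EMIT:P5(v=0,ok=F)] out:-; in:-
Tick 10: [PARSE:-, VALIDATE:-, TRANSFORM:-, EMIT:-] out:P5(v=0); in:-
P1: arrives tick 1, valid=False (id=1, id%2=1), emit tick 5, final value 0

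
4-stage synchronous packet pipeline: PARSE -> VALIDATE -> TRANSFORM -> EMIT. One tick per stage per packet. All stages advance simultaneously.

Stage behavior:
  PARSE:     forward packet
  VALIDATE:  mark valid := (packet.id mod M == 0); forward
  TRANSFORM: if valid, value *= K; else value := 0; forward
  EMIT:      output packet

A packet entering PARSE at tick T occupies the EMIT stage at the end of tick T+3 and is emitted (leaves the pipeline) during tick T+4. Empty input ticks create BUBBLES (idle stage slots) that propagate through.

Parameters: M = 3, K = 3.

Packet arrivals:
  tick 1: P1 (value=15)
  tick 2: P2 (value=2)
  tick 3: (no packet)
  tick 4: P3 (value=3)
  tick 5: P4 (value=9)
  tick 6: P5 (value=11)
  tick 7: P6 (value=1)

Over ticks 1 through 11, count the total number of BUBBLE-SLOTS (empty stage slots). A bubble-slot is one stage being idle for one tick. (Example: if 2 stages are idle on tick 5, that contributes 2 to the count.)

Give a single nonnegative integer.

Answer: 20

Derivation:
Tick 1: [PARSE:P1(v=15,ok=F), VALIDATE:-, TRANSFORM:-, EMIT:-] out:-; bubbles=3
Tick 2: [PARSE:P2(v=2,ok=F), VALIDATE:P1(v=15,ok=F), TRANSFORM:-, EMIT:-] out:-; bubbles=2
Tick 3: [PARSE:-, VALIDATE:P2(v=2,ok=F), TRANSFORM:P1(v=0,ok=F), EMIT:-] out:-; bubbles=2
Tick 4: [PARSE:P3(v=3,ok=F), VALIDATE:-, TRANSFORM:P2(v=0,ok=F), EMIT:P1(v=0,ok=F)] out:-; bubbles=1
Tick 5: [PARSE:P4(v=9,ok=F), VALIDATE:P3(v=3,ok=T), TRANSFORM:-, EMIT:P2(v=0,ok=F)] out:P1(v=0); bubbles=1
Tick 6: [PARSE:P5(v=11,ok=F), VALIDATE:P4(v=9,ok=F), TRANSFORM:P3(v=9,ok=T), EMIT:-] out:P2(v=0); bubbles=1
Tick 7: [PARSE:P6(v=1,ok=F), VALIDATE:P5(v=11,ok=F), TRANSFORM:P4(v=0,ok=F), EMIT:P3(v=9,ok=T)] out:-; bubbles=0
Tick 8: [PARSE:-, VALIDATE:P6(v=1,ok=T), TRANSFORM:P5(v=0,ok=F), EMIT:P4(v=0,ok=F)] out:P3(v=9); bubbles=1
Tick 9: [PARSE:-, VALIDATE:-, TRANSFORM:P6(v=3,ok=T), EMIT:P5(v=0,ok=F)] out:P4(v=0); bubbles=2
Tick 10: [PARSE:-, VALIDATE:-, TRANSFORM:-, EMIT:P6(v=3,ok=T)] out:P5(v=0); bubbles=3
Tick 11: [PARSE:-, VALIDATE:-, TRANSFORM:-, EMIT:-] out:P6(v=3); bubbles=4
Total bubble-slots: 20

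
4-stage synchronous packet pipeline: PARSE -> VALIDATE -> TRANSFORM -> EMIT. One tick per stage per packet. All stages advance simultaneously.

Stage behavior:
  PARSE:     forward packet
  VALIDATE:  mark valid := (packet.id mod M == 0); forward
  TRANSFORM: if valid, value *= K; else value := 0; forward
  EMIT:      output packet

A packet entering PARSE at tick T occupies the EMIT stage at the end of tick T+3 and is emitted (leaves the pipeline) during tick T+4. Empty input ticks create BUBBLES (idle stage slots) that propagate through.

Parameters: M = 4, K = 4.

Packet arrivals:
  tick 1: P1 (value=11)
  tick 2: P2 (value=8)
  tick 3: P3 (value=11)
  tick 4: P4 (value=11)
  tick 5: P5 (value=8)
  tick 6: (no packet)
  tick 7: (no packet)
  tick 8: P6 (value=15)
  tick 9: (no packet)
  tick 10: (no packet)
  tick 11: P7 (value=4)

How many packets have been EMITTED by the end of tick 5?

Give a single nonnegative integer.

Answer: 1

Derivation:
Tick 1: [PARSE:P1(v=11,ok=F), VALIDATE:-, TRANSFORM:-, EMIT:-] out:-; in:P1
Tick 2: [PARSE:P2(v=8,ok=F), VALIDATE:P1(v=11,ok=F), TRANSFORM:-, EMIT:-] out:-; in:P2
Tick 3: [PARSE:P3(v=11,ok=F), VALIDATE:P2(v=8,ok=F), TRANSFORM:P1(v=0,ok=F), EMIT:-] out:-; in:P3
Tick 4: [PARSE:P4(v=11,ok=F), VALIDATE:P3(v=11,ok=F), TRANSFORM:P2(v=0,ok=F), EMIT:P1(v=0,ok=F)] out:-; in:P4
Tick 5: [PARSE:P5(v=8,ok=F), VALIDATE:P4(v=11,ok=T), TRANSFORM:P3(v=0,ok=F), EMIT:P2(v=0,ok=F)] out:P1(v=0); in:P5
Emitted by tick 5: ['P1']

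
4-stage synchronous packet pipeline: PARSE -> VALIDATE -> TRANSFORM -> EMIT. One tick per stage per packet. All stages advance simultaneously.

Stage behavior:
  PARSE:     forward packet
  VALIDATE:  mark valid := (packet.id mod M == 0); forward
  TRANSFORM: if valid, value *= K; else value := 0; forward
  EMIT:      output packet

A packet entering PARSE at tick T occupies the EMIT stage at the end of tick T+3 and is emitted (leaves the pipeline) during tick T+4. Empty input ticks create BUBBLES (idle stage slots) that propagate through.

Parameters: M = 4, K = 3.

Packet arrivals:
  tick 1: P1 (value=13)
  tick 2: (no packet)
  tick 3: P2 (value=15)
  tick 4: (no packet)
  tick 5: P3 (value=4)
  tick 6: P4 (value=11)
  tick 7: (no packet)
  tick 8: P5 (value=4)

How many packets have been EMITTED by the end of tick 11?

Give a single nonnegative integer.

Tick 1: [PARSE:P1(v=13,ok=F), VALIDATE:-, TRANSFORM:-, EMIT:-] out:-; in:P1
Tick 2: [PARSE:-, VALIDATE:P1(v=13,ok=F), TRANSFORM:-, EMIT:-] out:-; in:-
Tick 3: [PARSE:P2(v=15,ok=F), VALIDATE:-, TRANSFORM:P1(v=0,ok=F), EMIT:-] out:-; in:P2
Tick 4: [PARSE:-, VALIDATE:P2(v=15,ok=F), TRANSFORM:-, EMIT:P1(v=0,ok=F)] out:-; in:-
Tick 5: [PARSE:P3(v=4,ok=F), VALIDATE:-, TRANSFORM:P2(v=0,ok=F), EMIT:-] out:P1(v=0); in:P3
Tick 6: [PARSE:P4(v=11,ok=F), VALIDATE:P3(v=4,ok=F), TRANSFORM:-, EMIT:P2(v=0,ok=F)] out:-; in:P4
Tick 7: [PARSE:-, VALIDATE:P4(v=11,ok=T), TRANSFORM:P3(v=0,ok=F), EMIT:-] out:P2(v=0); in:-
Tick 8: [PARSE:P5(v=4,ok=F), VALIDATE:-, TRANSFORM:P4(v=33,ok=T), EMIT:P3(v=0,ok=F)] out:-; in:P5
Tick 9: [PARSE:-, VALIDATE:P5(v=4,ok=F), TRANSFORM:-, EMIT:P4(v=33,ok=T)] out:P3(v=0); in:-
Tick 10: [PARSE:-, VALIDATE:-, TRANSFORM:P5(v=0,ok=F), EMIT:-] out:P4(v=33); in:-
Tick 11: [PARSE:-, VALIDATE:-, TRANSFORM:-, EMIT:P5(v=0,ok=F)] out:-; in:-
Emitted by tick 11: ['P1', 'P2', 'P3', 'P4']

Answer: 4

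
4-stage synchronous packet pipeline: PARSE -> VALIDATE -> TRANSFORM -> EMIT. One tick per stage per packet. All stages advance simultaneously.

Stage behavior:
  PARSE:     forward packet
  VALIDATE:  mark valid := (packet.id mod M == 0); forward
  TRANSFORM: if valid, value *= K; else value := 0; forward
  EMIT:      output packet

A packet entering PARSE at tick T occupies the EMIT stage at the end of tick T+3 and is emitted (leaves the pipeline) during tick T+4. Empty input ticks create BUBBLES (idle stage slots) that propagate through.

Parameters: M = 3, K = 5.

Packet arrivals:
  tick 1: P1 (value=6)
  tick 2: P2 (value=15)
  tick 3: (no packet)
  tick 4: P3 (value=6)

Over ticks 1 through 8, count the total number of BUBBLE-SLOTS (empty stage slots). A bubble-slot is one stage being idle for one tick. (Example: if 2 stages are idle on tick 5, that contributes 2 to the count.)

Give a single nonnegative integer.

Answer: 20

Derivation:
Tick 1: [PARSE:P1(v=6,ok=F), VALIDATE:-, TRANSFORM:-, EMIT:-] out:-; bubbles=3
Tick 2: [PARSE:P2(v=15,ok=F), VALIDATE:P1(v=6,ok=F), TRANSFORM:-, EMIT:-] out:-; bubbles=2
Tick 3: [PARSE:-, VALIDATE:P2(v=15,ok=F), TRANSFORM:P1(v=0,ok=F), EMIT:-] out:-; bubbles=2
Tick 4: [PARSE:P3(v=6,ok=F), VALIDATE:-, TRANSFORM:P2(v=0,ok=F), EMIT:P1(v=0,ok=F)] out:-; bubbles=1
Tick 5: [PARSE:-, VALIDATE:P3(v=6,ok=T), TRANSFORM:-, EMIT:P2(v=0,ok=F)] out:P1(v=0); bubbles=2
Tick 6: [PARSE:-, VALIDATE:-, TRANSFORM:P3(v=30,ok=T), EMIT:-] out:P2(v=0); bubbles=3
Tick 7: [PARSE:-, VALIDATE:-, TRANSFORM:-, EMIT:P3(v=30,ok=T)] out:-; bubbles=3
Tick 8: [PARSE:-, VALIDATE:-, TRANSFORM:-, EMIT:-] out:P3(v=30); bubbles=4
Total bubble-slots: 20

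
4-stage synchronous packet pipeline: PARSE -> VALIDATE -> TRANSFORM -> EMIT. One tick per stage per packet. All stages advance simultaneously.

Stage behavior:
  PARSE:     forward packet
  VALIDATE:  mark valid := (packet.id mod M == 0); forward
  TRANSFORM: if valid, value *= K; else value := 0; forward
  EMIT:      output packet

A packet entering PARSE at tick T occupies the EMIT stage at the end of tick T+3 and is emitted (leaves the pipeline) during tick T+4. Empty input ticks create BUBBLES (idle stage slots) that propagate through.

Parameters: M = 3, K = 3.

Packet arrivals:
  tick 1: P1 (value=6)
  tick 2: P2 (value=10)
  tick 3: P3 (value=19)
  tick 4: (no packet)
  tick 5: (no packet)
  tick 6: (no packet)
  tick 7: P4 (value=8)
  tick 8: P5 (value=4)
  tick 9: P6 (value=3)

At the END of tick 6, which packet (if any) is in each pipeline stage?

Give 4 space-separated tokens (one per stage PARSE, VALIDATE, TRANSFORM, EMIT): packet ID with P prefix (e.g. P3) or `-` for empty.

Answer: - - - P3

Derivation:
Tick 1: [PARSE:P1(v=6,ok=F), VALIDATE:-, TRANSFORM:-, EMIT:-] out:-; in:P1
Tick 2: [PARSE:P2(v=10,ok=F), VALIDATE:P1(v=6,ok=F), TRANSFORM:-, EMIT:-] out:-; in:P2
Tick 3: [PARSE:P3(v=19,ok=F), VALIDATE:P2(v=10,ok=F), TRANSFORM:P1(v=0,ok=F), EMIT:-] out:-; in:P3
Tick 4: [PARSE:-, VALIDATE:P3(v=19,ok=T), TRANSFORM:P2(v=0,ok=F), EMIT:P1(v=0,ok=F)] out:-; in:-
Tick 5: [PARSE:-, VALIDATE:-, TRANSFORM:P3(v=57,ok=T), EMIT:P2(v=0,ok=F)] out:P1(v=0); in:-
Tick 6: [PARSE:-, VALIDATE:-, TRANSFORM:-, EMIT:P3(v=57,ok=T)] out:P2(v=0); in:-
At end of tick 6: ['-', '-', '-', 'P3']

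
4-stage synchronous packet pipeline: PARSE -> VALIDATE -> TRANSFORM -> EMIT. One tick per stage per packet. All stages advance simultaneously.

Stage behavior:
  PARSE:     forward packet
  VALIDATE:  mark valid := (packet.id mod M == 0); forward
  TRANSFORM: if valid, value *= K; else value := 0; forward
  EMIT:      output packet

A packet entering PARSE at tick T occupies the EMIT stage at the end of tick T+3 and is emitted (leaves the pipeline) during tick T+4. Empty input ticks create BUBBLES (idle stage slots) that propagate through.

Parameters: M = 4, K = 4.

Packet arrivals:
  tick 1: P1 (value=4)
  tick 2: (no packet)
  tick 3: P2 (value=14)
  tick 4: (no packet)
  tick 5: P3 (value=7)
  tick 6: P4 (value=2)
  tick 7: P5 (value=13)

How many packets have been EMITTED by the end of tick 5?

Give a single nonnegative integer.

Tick 1: [PARSE:P1(v=4,ok=F), VALIDATE:-, TRANSFORM:-, EMIT:-] out:-; in:P1
Tick 2: [PARSE:-, VALIDATE:P1(v=4,ok=F), TRANSFORM:-, EMIT:-] out:-; in:-
Tick 3: [PARSE:P2(v=14,ok=F), VALIDATE:-, TRANSFORM:P1(v=0,ok=F), EMIT:-] out:-; in:P2
Tick 4: [PARSE:-, VALIDATE:P2(v=14,ok=F), TRANSFORM:-, EMIT:P1(v=0,ok=F)] out:-; in:-
Tick 5: [PARSE:P3(v=7,ok=F), VALIDATE:-, TRANSFORM:P2(v=0,ok=F), EMIT:-] out:P1(v=0); in:P3
Emitted by tick 5: ['P1']

Answer: 1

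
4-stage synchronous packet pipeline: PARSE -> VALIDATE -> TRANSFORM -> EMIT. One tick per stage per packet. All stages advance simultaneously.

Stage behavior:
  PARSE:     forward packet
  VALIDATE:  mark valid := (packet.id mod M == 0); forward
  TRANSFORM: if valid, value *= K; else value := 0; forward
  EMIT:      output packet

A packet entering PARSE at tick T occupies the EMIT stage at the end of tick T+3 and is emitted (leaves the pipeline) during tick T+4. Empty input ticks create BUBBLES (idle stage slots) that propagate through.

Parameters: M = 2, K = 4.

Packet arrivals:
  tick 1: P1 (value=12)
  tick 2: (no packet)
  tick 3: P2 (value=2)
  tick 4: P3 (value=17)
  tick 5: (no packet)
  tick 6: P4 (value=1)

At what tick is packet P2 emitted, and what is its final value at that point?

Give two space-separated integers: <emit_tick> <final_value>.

Answer: 7 8

Derivation:
Tick 1: [PARSE:P1(v=12,ok=F), VALIDATE:-, TRANSFORM:-, EMIT:-] out:-; in:P1
Tick 2: [PARSE:-, VALIDATE:P1(v=12,ok=F), TRANSFORM:-, EMIT:-] out:-; in:-
Tick 3: [PARSE:P2(v=2,ok=F), VALIDATE:-, TRANSFORM:P1(v=0,ok=F), EMIT:-] out:-; in:P2
Tick 4: [PARSE:P3(v=17,ok=F), VALIDATE:P2(v=2,ok=T), TRANSFORM:-, EMIT:P1(v=0,ok=F)] out:-; in:P3
Tick 5: [PARSE:-, VALIDATE:P3(v=17,ok=F), TRANSFORM:P2(v=8,ok=T), EMIT:-] out:P1(v=0); in:-
Tick 6: [PARSE:P4(v=1,ok=F), VALIDATE:-, TRANSFORM:P3(v=0,ok=F), EMIT:P2(v=8,ok=T)] out:-; in:P4
Tick 7: [PARSE:-, VALIDATE:P4(v=1,ok=T), TRANSFORM:-, EMIT:P3(v=0,ok=F)] out:P2(v=8); in:-
Tick 8: [PARSE:-, VALIDATE:-, TRANSFORM:P4(v=4,ok=T), EMIT:-] out:P3(v=0); in:-
Tick 9: [PARSE:-, VALIDATE:-, TRANSFORM:-, EMIT:P4(v=4,ok=T)] out:-; in:-
Tick 10: [PARSE:-, VALIDATE:-, TRANSFORM:-, EMIT:-] out:P4(v=4); in:-
P2: arrives tick 3, valid=True (id=2, id%2=0), emit tick 7, final value 8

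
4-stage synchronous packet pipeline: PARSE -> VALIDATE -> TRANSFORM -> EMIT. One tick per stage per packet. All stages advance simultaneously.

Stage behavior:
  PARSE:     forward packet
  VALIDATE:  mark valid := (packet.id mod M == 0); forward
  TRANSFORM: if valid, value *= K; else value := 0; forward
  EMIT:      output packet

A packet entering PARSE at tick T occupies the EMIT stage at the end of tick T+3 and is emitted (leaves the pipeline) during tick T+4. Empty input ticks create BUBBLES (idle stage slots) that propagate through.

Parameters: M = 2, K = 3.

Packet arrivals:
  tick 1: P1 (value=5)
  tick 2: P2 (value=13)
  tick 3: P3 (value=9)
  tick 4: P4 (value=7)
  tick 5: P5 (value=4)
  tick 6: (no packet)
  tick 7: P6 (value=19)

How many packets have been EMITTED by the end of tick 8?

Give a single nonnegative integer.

Tick 1: [PARSE:P1(v=5,ok=F), VALIDATE:-, TRANSFORM:-, EMIT:-] out:-; in:P1
Tick 2: [PARSE:P2(v=13,ok=F), VALIDATE:P1(v=5,ok=F), TRANSFORM:-, EMIT:-] out:-; in:P2
Tick 3: [PARSE:P3(v=9,ok=F), VALIDATE:P2(v=13,ok=T), TRANSFORM:P1(v=0,ok=F), EMIT:-] out:-; in:P3
Tick 4: [PARSE:P4(v=7,ok=F), VALIDATE:P3(v=9,ok=F), TRANSFORM:P2(v=39,ok=T), EMIT:P1(v=0,ok=F)] out:-; in:P4
Tick 5: [PARSE:P5(v=4,ok=F), VALIDATE:P4(v=7,ok=T), TRANSFORM:P3(v=0,ok=F), EMIT:P2(v=39,ok=T)] out:P1(v=0); in:P5
Tick 6: [PARSE:-, VALIDATE:P5(v=4,ok=F), TRANSFORM:P4(v=21,ok=T), EMIT:P3(v=0,ok=F)] out:P2(v=39); in:-
Tick 7: [PARSE:P6(v=19,ok=F), VALIDATE:-, TRANSFORM:P5(v=0,ok=F), EMIT:P4(v=21,ok=T)] out:P3(v=0); in:P6
Tick 8: [PARSE:-, VALIDATE:P6(v=19,ok=T), TRANSFORM:-, EMIT:P5(v=0,ok=F)] out:P4(v=21); in:-
Emitted by tick 8: ['P1', 'P2', 'P3', 'P4']

Answer: 4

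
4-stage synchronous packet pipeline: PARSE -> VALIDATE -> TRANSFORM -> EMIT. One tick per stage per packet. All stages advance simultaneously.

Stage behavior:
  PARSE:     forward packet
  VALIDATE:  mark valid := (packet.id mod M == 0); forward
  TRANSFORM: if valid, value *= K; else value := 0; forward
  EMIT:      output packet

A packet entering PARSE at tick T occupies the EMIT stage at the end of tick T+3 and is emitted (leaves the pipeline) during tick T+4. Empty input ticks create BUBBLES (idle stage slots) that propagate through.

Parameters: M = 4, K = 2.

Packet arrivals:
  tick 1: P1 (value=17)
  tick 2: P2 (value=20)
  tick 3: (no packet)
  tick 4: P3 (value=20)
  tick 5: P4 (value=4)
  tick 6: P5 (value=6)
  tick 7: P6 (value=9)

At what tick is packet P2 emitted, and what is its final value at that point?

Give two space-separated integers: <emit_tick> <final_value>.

Tick 1: [PARSE:P1(v=17,ok=F), VALIDATE:-, TRANSFORM:-, EMIT:-] out:-; in:P1
Tick 2: [PARSE:P2(v=20,ok=F), VALIDATE:P1(v=17,ok=F), TRANSFORM:-, EMIT:-] out:-; in:P2
Tick 3: [PARSE:-, VALIDATE:P2(v=20,ok=F), TRANSFORM:P1(v=0,ok=F), EMIT:-] out:-; in:-
Tick 4: [PARSE:P3(v=20,ok=F), VALIDATE:-, TRANSFORM:P2(v=0,ok=F), EMIT:P1(v=0,ok=F)] out:-; in:P3
Tick 5: [PARSE:P4(v=4,ok=F), VALIDATE:P3(v=20,ok=F), TRANSFORM:-, EMIT:P2(v=0,ok=F)] out:P1(v=0); in:P4
Tick 6: [PARSE:P5(v=6,ok=F), VALIDATE:P4(v=4,ok=T), TRANSFORM:P3(v=0,ok=F), EMIT:-] out:P2(v=0); in:P5
Tick 7: [PARSE:P6(v=9,ok=F), VALIDATE:P5(v=6,ok=F), TRANSFORM:P4(v=8,ok=T), EMIT:P3(v=0,ok=F)] out:-; in:P6
Tick 8: [PARSE:-, VALIDATE:P6(v=9,ok=F), TRANSFORM:P5(v=0,ok=F), EMIT:P4(v=8,ok=T)] out:P3(v=0); in:-
Tick 9: [PARSE:-, VALIDATE:-, TRANSFORM:P6(v=0,ok=F), EMIT:P5(v=0,ok=F)] out:P4(v=8); in:-
Tick 10: [PARSE:-, VALIDATE:-, TRANSFORM:-, EMIT:P6(v=0,ok=F)] out:P5(v=0); in:-
Tick 11: [PARSE:-, VALIDATE:-, TRANSFORM:-, EMIT:-] out:P6(v=0); in:-
P2: arrives tick 2, valid=False (id=2, id%4=2), emit tick 6, final value 0

Answer: 6 0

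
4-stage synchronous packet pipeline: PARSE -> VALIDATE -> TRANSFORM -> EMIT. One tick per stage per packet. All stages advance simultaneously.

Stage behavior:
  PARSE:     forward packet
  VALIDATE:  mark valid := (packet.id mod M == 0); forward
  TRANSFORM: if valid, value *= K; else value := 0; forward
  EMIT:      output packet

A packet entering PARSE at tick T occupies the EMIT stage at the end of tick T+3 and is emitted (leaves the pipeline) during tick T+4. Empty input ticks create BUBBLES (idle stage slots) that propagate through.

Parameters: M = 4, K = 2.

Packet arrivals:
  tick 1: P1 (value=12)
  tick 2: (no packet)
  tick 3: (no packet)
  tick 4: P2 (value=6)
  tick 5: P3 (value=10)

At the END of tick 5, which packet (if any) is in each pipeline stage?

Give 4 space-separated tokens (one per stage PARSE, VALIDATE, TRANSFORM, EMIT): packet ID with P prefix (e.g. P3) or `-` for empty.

Answer: P3 P2 - -

Derivation:
Tick 1: [PARSE:P1(v=12,ok=F), VALIDATE:-, TRANSFORM:-, EMIT:-] out:-; in:P1
Tick 2: [PARSE:-, VALIDATE:P1(v=12,ok=F), TRANSFORM:-, EMIT:-] out:-; in:-
Tick 3: [PARSE:-, VALIDATE:-, TRANSFORM:P1(v=0,ok=F), EMIT:-] out:-; in:-
Tick 4: [PARSE:P2(v=6,ok=F), VALIDATE:-, TRANSFORM:-, EMIT:P1(v=0,ok=F)] out:-; in:P2
Tick 5: [PARSE:P3(v=10,ok=F), VALIDATE:P2(v=6,ok=F), TRANSFORM:-, EMIT:-] out:P1(v=0); in:P3
At end of tick 5: ['P3', 'P2', '-', '-']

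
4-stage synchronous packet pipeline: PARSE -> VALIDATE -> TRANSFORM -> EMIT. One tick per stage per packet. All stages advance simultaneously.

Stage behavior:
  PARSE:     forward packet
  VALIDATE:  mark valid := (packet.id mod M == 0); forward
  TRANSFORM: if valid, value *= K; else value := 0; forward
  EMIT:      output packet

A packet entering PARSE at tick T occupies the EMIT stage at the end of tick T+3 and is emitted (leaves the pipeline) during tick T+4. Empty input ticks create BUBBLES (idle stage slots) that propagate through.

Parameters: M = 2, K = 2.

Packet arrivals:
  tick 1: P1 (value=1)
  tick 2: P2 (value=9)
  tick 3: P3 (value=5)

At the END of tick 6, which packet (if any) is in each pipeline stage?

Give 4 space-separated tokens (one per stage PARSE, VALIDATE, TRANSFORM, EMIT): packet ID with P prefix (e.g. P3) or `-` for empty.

Answer: - - - P3

Derivation:
Tick 1: [PARSE:P1(v=1,ok=F), VALIDATE:-, TRANSFORM:-, EMIT:-] out:-; in:P1
Tick 2: [PARSE:P2(v=9,ok=F), VALIDATE:P1(v=1,ok=F), TRANSFORM:-, EMIT:-] out:-; in:P2
Tick 3: [PARSE:P3(v=5,ok=F), VALIDATE:P2(v=9,ok=T), TRANSFORM:P1(v=0,ok=F), EMIT:-] out:-; in:P3
Tick 4: [PARSE:-, VALIDATE:P3(v=5,ok=F), TRANSFORM:P2(v=18,ok=T), EMIT:P1(v=0,ok=F)] out:-; in:-
Tick 5: [PARSE:-, VALIDATE:-, TRANSFORM:P3(v=0,ok=F), EMIT:P2(v=18,ok=T)] out:P1(v=0); in:-
Tick 6: [PARSE:-, VALIDATE:-, TRANSFORM:-, EMIT:P3(v=0,ok=F)] out:P2(v=18); in:-
At end of tick 6: ['-', '-', '-', 'P3']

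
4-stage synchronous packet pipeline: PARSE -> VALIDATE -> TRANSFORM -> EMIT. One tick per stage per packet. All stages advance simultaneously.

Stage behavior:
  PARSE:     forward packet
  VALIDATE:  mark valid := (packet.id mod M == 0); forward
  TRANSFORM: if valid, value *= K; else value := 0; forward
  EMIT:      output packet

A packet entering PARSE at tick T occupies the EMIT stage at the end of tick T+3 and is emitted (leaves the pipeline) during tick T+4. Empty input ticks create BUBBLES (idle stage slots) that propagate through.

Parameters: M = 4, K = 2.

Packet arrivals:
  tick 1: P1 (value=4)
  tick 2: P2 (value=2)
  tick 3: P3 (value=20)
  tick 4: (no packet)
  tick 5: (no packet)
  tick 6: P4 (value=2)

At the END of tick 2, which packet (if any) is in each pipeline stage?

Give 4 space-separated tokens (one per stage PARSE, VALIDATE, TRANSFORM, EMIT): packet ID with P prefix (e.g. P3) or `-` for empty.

Tick 1: [PARSE:P1(v=4,ok=F), VALIDATE:-, TRANSFORM:-, EMIT:-] out:-; in:P1
Tick 2: [PARSE:P2(v=2,ok=F), VALIDATE:P1(v=4,ok=F), TRANSFORM:-, EMIT:-] out:-; in:P2
At end of tick 2: ['P2', 'P1', '-', '-']

Answer: P2 P1 - -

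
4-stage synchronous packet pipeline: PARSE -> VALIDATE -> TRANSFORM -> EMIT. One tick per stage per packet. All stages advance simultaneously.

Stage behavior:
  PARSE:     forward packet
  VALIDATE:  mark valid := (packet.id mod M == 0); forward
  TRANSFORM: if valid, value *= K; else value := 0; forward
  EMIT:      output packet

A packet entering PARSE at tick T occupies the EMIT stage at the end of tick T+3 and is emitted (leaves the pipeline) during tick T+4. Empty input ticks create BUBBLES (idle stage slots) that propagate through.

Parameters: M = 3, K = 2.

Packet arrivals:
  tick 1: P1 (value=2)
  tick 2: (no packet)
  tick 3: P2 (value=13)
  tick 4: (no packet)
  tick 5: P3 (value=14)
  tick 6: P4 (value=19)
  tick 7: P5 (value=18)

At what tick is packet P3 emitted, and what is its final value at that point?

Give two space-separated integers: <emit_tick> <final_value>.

Answer: 9 28

Derivation:
Tick 1: [PARSE:P1(v=2,ok=F), VALIDATE:-, TRANSFORM:-, EMIT:-] out:-; in:P1
Tick 2: [PARSE:-, VALIDATE:P1(v=2,ok=F), TRANSFORM:-, EMIT:-] out:-; in:-
Tick 3: [PARSE:P2(v=13,ok=F), VALIDATE:-, TRANSFORM:P1(v=0,ok=F), EMIT:-] out:-; in:P2
Tick 4: [PARSE:-, VALIDATE:P2(v=13,ok=F), TRANSFORM:-, EMIT:P1(v=0,ok=F)] out:-; in:-
Tick 5: [PARSE:P3(v=14,ok=F), VALIDATE:-, TRANSFORM:P2(v=0,ok=F), EMIT:-] out:P1(v=0); in:P3
Tick 6: [PARSE:P4(v=19,ok=F), VALIDATE:P3(v=14,ok=T), TRANSFORM:-, EMIT:P2(v=0,ok=F)] out:-; in:P4
Tick 7: [PARSE:P5(v=18,ok=F), VALIDATE:P4(v=19,ok=F), TRANSFORM:P3(v=28,ok=T), EMIT:-] out:P2(v=0); in:P5
Tick 8: [PARSE:-, VALIDATE:P5(v=18,ok=F), TRANSFORM:P4(v=0,ok=F), EMIT:P3(v=28,ok=T)] out:-; in:-
Tick 9: [PARSE:-, VALIDATE:-, TRANSFORM:P5(v=0,ok=F), EMIT:P4(v=0,ok=F)] out:P3(v=28); in:-
Tick 10: [PARSE:-, VALIDATE:-, TRANSFORM:-, EMIT:P5(v=0,ok=F)] out:P4(v=0); in:-
Tick 11: [PARSE:-, VALIDATE:-, TRANSFORM:-, EMIT:-] out:P5(v=0); in:-
P3: arrives tick 5, valid=True (id=3, id%3=0), emit tick 9, final value 28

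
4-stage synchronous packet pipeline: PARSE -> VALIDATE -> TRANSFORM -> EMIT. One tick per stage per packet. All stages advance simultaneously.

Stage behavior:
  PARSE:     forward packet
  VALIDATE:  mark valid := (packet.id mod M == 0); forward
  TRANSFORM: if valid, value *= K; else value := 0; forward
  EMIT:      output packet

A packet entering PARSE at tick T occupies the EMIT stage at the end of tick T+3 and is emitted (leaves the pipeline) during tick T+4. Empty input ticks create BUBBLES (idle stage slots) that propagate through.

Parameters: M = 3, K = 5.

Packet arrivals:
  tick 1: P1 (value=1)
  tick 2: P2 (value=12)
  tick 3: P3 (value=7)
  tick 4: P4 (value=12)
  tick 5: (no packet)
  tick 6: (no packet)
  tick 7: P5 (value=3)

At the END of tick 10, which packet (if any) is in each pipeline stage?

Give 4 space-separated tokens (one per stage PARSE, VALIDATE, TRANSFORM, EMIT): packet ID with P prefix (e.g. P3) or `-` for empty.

Tick 1: [PARSE:P1(v=1,ok=F), VALIDATE:-, TRANSFORM:-, EMIT:-] out:-; in:P1
Tick 2: [PARSE:P2(v=12,ok=F), VALIDATE:P1(v=1,ok=F), TRANSFORM:-, EMIT:-] out:-; in:P2
Tick 3: [PARSE:P3(v=7,ok=F), VALIDATE:P2(v=12,ok=F), TRANSFORM:P1(v=0,ok=F), EMIT:-] out:-; in:P3
Tick 4: [PARSE:P4(v=12,ok=F), VALIDATE:P3(v=7,ok=T), TRANSFORM:P2(v=0,ok=F), EMIT:P1(v=0,ok=F)] out:-; in:P4
Tick 5: [PARSE:-, VALIDATE:P4(v=12,ok=F), TRANSFORM:P3(v=35,ok=T), EMIT:P2(v=0,ok=F)] out:P1(v=0); in:-
Tick 6: [PARSE:-, VALIDATE:-, TRANSFORM:P4(v=0,ok=F), EMIT:P3(v=35,ok=T)] out:P2(v=0); in:-
Tick 7: [PARSE:P5(v=3,ok=F), VALIDATE:-, TRANSFORM:-, EMIT:P4(v=0,ok=F)] out:P3(v=35); in:P5
Tick 8: [PARSE:-, VALIDATE:P5(v=3,ok=F), TRANSFORM:-, EMIT:-] out:P4(v=0); in:-
Tick 9: [PARSE:-, VALIDATE:-, TRANSFORM:P5(v=0,ok=F), EMIT:-] out:-; in:-
Tick 10: [PARSE:-, VALIDATE:-, TRANSFORM:-, EMIT:P5(v=0,ok=F)] out:-; in:-
At end of tick 10: ['-', '-', '-', 'P5']

Answer: - - - P5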